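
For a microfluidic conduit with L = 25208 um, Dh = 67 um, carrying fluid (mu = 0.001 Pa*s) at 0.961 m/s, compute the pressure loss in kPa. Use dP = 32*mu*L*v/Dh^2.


Step 1: Convert to SI: L = 25208e-6 m, Dh = 67e-6 m
Step 2: dP = 32 * 0.001 * 25208e-6 * 0.961 / (67e-6)^2
Step 3: dP = 172688.00 Pa
Step 4: Convert to kPa: dP = 172.69 kPa


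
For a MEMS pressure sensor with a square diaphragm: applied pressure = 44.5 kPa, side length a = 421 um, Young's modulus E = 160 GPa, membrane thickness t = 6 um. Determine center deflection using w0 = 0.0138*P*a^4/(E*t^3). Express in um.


Step 1: Convert pressure to compatible units (E is in GPa, so P in GPa).
P = 44.5 kPa = 44.5e-6 GPa
Step 2: Compute numerator: 0.0138 * P * a^4.
a^4 = 421^4 = 31414372081
numerator = 0.0138 * 44.5e-6 * 31414372081 = 1.92916e+04
Step 3: Compute denominator: E * t^3 = 160 * 6^3 = 34560
Step 4: w0 = numerator / denominator = 1.92916e+04 / 34560 = 0.5582 um


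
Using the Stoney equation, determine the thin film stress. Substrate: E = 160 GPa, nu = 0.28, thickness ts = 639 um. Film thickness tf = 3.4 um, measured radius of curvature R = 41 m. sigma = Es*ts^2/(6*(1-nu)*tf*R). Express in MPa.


Step 1: Compute numerator: Es * ts^2 = 160 * 639^2 = 65331360 (GPa*um^2)
Step 2: Compute denominator (R in um): 6*(1-nu)*tf*R = 6*0.72*3.4*41e6 = 602208000.0 (um^2)
Step 3: sigma (GPa) = 65331360 / 602208000.0 = 1.08486e-01 GPa
Step 4: Convert to MPa (x1000): sigma = 108.5 MPa


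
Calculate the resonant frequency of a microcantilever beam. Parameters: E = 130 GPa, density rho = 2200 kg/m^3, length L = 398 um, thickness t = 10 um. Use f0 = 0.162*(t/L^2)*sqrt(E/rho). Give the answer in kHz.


Step 1: Convert units to SI.
t_SI = 10e-6 m, L_SI = 398e-6 m
Step 2: Calculate sqrt(E/rho).
sqrt(130e9 / 2200) = 7687.06 m/s
Step 3: Compute f0.
f0 = 0.162 * 10e-6 / (398e-6)^2 * 7687.06 = 78615.7 Hz = 78.62 kHz


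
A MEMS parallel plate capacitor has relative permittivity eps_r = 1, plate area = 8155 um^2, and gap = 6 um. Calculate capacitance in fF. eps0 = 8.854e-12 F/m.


Step 1: Convert area to m^2: A = 8155e-12 m^2
Step 2: Convert gap to m: d = 6e-6 m
Step 3: C = eps0 * eps_r * A / d
C = 8.854e-12 * 1 * 8155e-12 / 6e-6
Step 4: Convert to fF (multiply by 1e15).
C = 12.03 fF


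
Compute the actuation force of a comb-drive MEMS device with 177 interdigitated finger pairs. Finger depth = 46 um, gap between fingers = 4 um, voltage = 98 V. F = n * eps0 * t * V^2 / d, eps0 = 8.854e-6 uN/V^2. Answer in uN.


Step 1: Parameters: n=177, eps0=8.854e-6 uN/V^2, t=46 um, V=98 V, d=4 um
Step 2: V^2 = 9604
Step 3: F = 177 * 8.854e-6 * 46 * 9604 / 4
F = 173.086 uN


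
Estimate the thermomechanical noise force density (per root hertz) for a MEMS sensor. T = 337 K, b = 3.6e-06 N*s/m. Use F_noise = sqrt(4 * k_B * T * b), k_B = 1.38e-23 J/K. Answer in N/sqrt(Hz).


Step 1: Compute 4 * k_B * T * b
= 4 * 1.38e-23 * 337 * 3.6e-06
= 6.6969e-26 N^2/Hz
Step 2: F_noise = sqrt(6.6969e-26)
F_noise = 2.59e-13 N/sqrt(Hz)


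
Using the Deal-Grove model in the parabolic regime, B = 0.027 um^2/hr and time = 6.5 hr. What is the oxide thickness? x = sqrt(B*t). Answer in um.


Step 1: Compute B*t = 0.027 * 6.5 = 0.1755
Step 2: x = sqrt(0.1755)
x = 0.419 um


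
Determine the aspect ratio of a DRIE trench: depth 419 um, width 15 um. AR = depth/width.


Step 1: AR = depth / width
Step 2: AR = 419 / 15
AR = 27.9


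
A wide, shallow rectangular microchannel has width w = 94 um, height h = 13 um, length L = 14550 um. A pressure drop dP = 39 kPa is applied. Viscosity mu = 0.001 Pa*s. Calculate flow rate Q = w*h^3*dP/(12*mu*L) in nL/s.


Step 1: Convert all dimensions to SI (meters).
w = 94e-6 m, h = 13e-6 m, L = 14550e-6 m, dP = 39e3 Pa
Step 2: Q = w * h^3 * dP / (12 * mu * L)
Q = 94e-6 * (13e-6)^3 * 39e3 / (12 * 0.001 * 14550e-6) = 4.612945e-11 m^3/s
Step 3: Convert Q from m^3/s to nL/s (1 m^3 = 1e12 nL, so multiply by 1e12).
Q = 46.129 nL/s


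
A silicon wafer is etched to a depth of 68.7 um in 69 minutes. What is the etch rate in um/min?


Step 1: Etch rate = depth / time
Step 2: rate = 68.7 / 69
rate = 0.996 um/min


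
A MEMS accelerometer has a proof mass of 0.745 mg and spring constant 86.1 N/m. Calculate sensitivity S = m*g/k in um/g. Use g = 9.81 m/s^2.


Step 1: Convert mass: m = 0.745 mg = 7.45e-07 kg
Step 2: S = m * g / k = 7.45e-07 * 9.81 / 86.1
Step 3: S = 8.49e-08 m/g
Step 4: Convert to um/g: S = 0.085 um/g


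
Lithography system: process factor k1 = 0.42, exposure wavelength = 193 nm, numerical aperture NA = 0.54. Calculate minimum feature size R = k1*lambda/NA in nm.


Step 1: Identify values: k1 = 0.42, lambda = 193 nm, NA = 0.54
Step 2: R = k1 * lambda / NA
R = 0.42 * 193 / 0.54
R = 150.1 nm


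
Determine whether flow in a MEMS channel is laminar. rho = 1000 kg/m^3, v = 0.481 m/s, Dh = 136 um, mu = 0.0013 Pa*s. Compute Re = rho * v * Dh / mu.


Step 1: Convert Dh to meters: Dh = 136e-6 m
Step 2: Re = rho * v * Dh / mu
Re = 1000 * 0.481 * 136e-6 / 0.0013
Re = 50.32
Since Re = 50.32 is below ~2300, the flow is laminar.


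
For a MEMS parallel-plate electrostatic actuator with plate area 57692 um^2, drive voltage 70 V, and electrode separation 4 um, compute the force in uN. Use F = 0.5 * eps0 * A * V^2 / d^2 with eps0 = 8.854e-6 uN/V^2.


Step 1: Identify parameters.
eps0 = 8.854e-6 uN/V^2, A = 57692 um^2, V = 70 V, d = 4 um
Step 2: Compute V^2 = 70^2 = 4900
Step 3: Compute d^2 = 4^2 = 16
Step 4: F = 0.5 * 8.854e-6 * 57692 * 4900 / 16
F = 78.217 uN


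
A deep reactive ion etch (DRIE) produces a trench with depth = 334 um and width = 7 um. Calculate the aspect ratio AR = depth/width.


Step 1: AR = depth / width
Step 2: AR = 334 / 7
AR = 47.7


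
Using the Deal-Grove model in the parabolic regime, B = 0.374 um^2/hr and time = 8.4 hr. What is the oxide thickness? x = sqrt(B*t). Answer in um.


Step 1: Compute B*t = 0.374 * 8.4 = 3.1416
Step 2: x = sqrt(3.1416)
x = 1.772 um


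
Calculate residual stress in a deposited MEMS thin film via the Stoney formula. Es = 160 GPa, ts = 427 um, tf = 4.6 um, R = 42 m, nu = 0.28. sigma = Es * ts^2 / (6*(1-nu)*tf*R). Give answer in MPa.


Step 1: Compute numerator: Es * ts^2 = 160 * 427^2 = 29172640 (GPa*um^2)
Step 2: Compute denominator (R in um): 6*(1-nu)*tf*R = 6*0.72*4.6*42e6 = 834624000.0 (um^2)
Step 3: sigma (GPa) = 29172640 / 834624000.0 = 3.4953e-02 GPa
Step 4: Convert to MPa (x1000): sigma = 35.0 MPa


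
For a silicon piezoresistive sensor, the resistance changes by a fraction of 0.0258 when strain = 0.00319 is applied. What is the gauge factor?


Step 1: Identify values.
dR/R = 0.0258, strain = 0.00319
Step 2: GF = (dR/R) / strain = 0.0258 / 0.00319
GF = 8.1


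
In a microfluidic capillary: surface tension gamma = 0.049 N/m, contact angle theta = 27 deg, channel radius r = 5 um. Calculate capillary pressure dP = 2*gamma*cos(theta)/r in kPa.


Step 1: cos(27 deg) = 0.891
Step 2: Convert r to m: r = 5e-6 m
Step 3: dP = 2 * 0.049 * 0.891 / 5e-6 = 17463.6 Pa
Step 4: Convert Pa to kPa (divide by 1000).
dP = 17.46 kPa


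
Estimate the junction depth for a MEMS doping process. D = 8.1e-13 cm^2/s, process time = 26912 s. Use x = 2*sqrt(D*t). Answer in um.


Step 1: Compute D*t = 8.1e-13 * 26912 = 2.179872e-08 cm^2
Step 2: sqrt(D*t) = 1.47644e-04 cm
Step 3: x = 2 * 1.47644e-04 cm = 2.95288e-04 cm
Step 4: Convert to um (1 cm = 1e4 um): x = 2.953 um


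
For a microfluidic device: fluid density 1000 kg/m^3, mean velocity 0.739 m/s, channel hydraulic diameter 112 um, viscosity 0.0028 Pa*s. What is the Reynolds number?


Step 1: Convert Dh to meters: Dh = 112e-6 m
Step 2: Re = rho * v * Dh / mu
Re = 1000 * 0.739 * 112e-6 / 0.0028
Re = 29.56


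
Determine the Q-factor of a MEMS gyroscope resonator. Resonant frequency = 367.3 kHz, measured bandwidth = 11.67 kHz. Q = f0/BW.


Step 1: Q = f0 / bandwidth
Step 2: Q = 367.3 / 11.67
Q = 31.5


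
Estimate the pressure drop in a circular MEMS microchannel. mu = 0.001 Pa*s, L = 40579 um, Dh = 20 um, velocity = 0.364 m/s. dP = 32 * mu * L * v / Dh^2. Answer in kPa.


Step 1: Convert to SI: L = 40579e-6 m, Dh = 20e-6 m
Step 2: dP = 32 * 0.001 * 40579e-6 * 0.364 / (20e-6)^2
Step 3: dP = 1181660.48 Pa
Step 4: Convert to kPa: dP = 1181.66 kPa


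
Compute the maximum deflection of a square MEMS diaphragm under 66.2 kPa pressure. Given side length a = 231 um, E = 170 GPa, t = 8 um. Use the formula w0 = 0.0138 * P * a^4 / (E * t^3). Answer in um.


Step 1: Convert pressure to compatible units (E is in GPa, so P in GPa).
P = 66.2 kPa = 66.2e-6 GPa
Step 2: Compute numerator: 0.0138 * P * a^4.
a^4 = 231^4 = 2847396321
numerator = 0.0138 * 66.2e-6 * 2847396321 = 2.6013e+03
Step 3: Compute denominator: E * t^3 = 170 * 8^3 = 87040
Step 4: w0 = numerator / denominator = 2.6013e+03 / 87040 = 0.0299 um


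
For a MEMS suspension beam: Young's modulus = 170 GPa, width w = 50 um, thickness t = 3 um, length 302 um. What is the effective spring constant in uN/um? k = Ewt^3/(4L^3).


Step 1: Convert E to consistent units (1 GPa = 1000 uN/um^2).
E = 170 GPa = 170000 uN/um^2
Step 2: Compute t^3 = 3^3 = 27
Step 3: Compute L^3 = 302^3 = 27543608
Step 4: k = 170000 * 50 * 27 / (4 * 27543608)
k = 2.0831 uN/um


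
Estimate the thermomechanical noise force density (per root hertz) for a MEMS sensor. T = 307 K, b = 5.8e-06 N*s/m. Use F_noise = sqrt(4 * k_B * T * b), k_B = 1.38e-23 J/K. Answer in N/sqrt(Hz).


Step 1: Compute 4 * k_B * T * b
= 4 * 1.38e-23 * 307 * 5.8e-06
= 9.8289e-26 N^2/Hz
Step 2: F_noise = sqrt(9.8289e-26)
F_noise = 3.14e-13 N/sqrt(Hz)


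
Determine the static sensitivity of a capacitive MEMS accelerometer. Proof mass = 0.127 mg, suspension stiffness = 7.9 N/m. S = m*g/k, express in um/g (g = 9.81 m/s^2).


Step 1: Convert mass: m = 0.127 mg = 1.27e-07 kg
Step 2: S = m * g / k = 1.27e-07 * 9.81 / 7.9
Step 3: S = 1.58e-07 m/g
Step 4: Convert to um/g: S = 0.158 um/g


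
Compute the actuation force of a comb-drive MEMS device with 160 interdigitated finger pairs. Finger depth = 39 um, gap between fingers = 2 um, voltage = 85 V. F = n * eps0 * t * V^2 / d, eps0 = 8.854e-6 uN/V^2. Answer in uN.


Step 1: Parameters: n=160, eps0=8.854e-6 uN/V^2, t=39 um, V=85 V, d=2 um
Step 2: V^2 = 7225
Step 3: F = 160 * 8.854e-6 * 39 * 7225 / 2
F = 199.587 uN


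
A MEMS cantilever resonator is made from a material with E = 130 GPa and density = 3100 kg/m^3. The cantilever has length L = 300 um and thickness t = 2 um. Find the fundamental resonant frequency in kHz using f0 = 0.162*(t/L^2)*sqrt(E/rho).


Step 1: Convert units to SI.
t_SI = 2e-6 m, L_SI = 300e-6 m
Step 2: Calculate sqrt(E/rho).
sqrt(130e9 / 3100) = 6475.76 m/s
Step 3: Compute f0.
f0 = 0.162 * 2e-6 / (300e-6)^2 * 6475.76 = 23312.7 Hz = 23.31 kHz


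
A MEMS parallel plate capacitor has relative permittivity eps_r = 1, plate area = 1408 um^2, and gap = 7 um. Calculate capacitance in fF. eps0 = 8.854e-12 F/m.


Step 1: Convert area to m^2: A = 1408e-12 m^2
Step 2: Convert gap to m: d = 7e-6 m
Step 3: C = eps0 * eps_r * A / d
C = 8.854e-12 * 1 * 1408e-12 / 7e-6
Step 4: Convert to fF (multiply by 1e15).
C = 1.78 fF


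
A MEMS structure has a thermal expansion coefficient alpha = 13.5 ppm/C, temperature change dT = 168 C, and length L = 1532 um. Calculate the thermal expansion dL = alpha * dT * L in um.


Step 1: Convert CTE: alpha = 13.5 ppm/C = 13.5e-6 /C
Step 2: dL = 13.5e-6 * 168 * 1532
dL = 3.4746 um


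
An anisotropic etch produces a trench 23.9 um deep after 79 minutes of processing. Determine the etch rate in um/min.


Step 1: Etch rate = depth / time
Step 2: rate = 23.9 / 79
rate = 0.303 um/min


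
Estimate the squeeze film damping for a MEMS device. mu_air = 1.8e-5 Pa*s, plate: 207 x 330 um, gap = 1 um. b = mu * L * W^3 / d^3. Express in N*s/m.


Step 1: Convert to SI.
L = 207e-6 m, W = 330e-6 m, d = 1e-6 m
Step 2: W^3 = (330e-6)^3 = 3.59e-11 m^3
Step 3: d^3 = (1e-6)^3 = 1.00e-18 m^3
Step 4: b = 1.8e-5 * 207e-6 * 3.59e-11 / 1.00e-18
b = 1.34e-01 N*s/m


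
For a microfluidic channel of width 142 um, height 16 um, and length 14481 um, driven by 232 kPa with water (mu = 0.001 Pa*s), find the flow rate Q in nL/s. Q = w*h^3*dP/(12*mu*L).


Step 1: Convert all dimensions to SI (meters).
w = 142e-6 m, h = 16e-6 m, L = 14481e-6 m, dP = 232e3 Pa
Step 2: Q = w * h^3 * dP / (12 * mu * L)
Q = 142e-6 * (16e-6)^3 * 232e3 / (12 * 0.001 * 14481e-6) = 7.7652685e-10 m^3/s
Step 3: Convert Q from m^3/s to nL/s (1 m^3 = 1e12 nL, so multiply by 1e12).
Q = 776.527 nL/s


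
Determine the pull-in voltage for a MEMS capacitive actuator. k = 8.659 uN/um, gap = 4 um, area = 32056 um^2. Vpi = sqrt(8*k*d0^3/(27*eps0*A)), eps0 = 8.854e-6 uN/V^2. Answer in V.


Step 1: Compute numerator: 8 * k * d0^3 = 8 * 8.659 * 4^3 = 4433.408
Step 2: Compute denominator: 27 * eps0 * A = 27 * 8.854e-6 * 32056 = 7.663243
Step 3: Vpi = sqrt(4433.408 / 7.663243)
Vpi = 24.05 V


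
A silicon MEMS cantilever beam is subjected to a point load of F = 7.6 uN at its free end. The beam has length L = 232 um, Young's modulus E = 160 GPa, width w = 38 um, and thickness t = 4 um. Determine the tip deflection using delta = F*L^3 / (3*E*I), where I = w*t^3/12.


Step 1: Calculate the second moment of area.
I = w * t^3 / 12 = 38 * 4^3 / 12 = 202.6667 um^4
Step 2: Convert E to consistent units (1 GPa = 1000 uN/um^2).
E = 160 GPa = 160000 uN/um^2
Step 3: Calculate tip deflection.
delta = F * L^3 / (3 * E * I)
delta = 7.6 * 232^3 / (3 * 160000 * 202.6667)
delta = 0.9756 um


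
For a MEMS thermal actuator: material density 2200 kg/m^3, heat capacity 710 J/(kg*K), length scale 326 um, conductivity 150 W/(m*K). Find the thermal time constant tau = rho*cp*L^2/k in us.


Step 1: Convert L to m: L = 326e-6 m
Step 2: L^2 = (326e-6)^2 = 1.06276e-07 m^2
Step 3: tau = 2200 * 710 * 1.06276e-07 / 150 = 1.10668741e-03 s
Step 4: Convert to microseconds (multiply by 1e6).
tau = 1106.687 us


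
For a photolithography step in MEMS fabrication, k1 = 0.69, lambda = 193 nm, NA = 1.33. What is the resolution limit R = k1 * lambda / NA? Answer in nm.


Step 1: Identify values: k1 = 0.69, lambda = 193 nm, NA = 1.33
Step 2: R = k1 * lambda / NA
R = 0.69 * 193 / 1.33
R = 100.1 nm


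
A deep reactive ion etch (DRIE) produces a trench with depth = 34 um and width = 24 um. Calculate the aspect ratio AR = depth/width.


Step 1: AR = depth / width
Step 2: AR = 34 / 24
AR = 1.4


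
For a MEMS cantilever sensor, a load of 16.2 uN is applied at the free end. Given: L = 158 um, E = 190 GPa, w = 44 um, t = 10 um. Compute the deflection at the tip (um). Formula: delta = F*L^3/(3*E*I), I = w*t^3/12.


Step 1: Calculate the second moment of area.
I = w * t^3 / 12 = 44 * 10^3 / 12 = 3666.6667 um^4
Step 2: Convert E to consistent units (1 GPa = 1000 uN/um^2).
E = 190 GPa = 190000 uN/um^2
Step 3: Calculate tip deflection.
delta = F * L^3 / (3 * E * I)
delta = 16.2 * 158^3 / (3 * 190000 * 3666.6667)
delta = 0.0306 um


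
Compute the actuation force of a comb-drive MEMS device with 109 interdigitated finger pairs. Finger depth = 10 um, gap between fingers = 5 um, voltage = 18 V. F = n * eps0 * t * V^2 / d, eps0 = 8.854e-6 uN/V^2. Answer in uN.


Step 1: Parameters: n=109, eps0=8.854e-6 uN/V^2, t=10 um, V=18 V, d=5 um
Step 2: V^2 = 324
Step 3: F = 109 * 8.854e-6 * 10 * 324 / 5
F = 0.625 uN


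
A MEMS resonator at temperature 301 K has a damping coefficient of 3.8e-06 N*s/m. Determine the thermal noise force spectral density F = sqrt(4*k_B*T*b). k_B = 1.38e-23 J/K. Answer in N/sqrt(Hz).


Step 1: Compute 4 * k_B * T * b
= 4 * 1.38e-23 * 301 * 3.8e-06
= 6.3138e-26 N^2/Hz
Step 2: F_noise = sqrt(6.3138e-26)
F_noise = 2.51e-13 N/sqrt(Hz)


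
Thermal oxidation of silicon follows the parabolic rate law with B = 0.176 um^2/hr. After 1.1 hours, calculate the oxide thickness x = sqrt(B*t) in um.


Step 1: Compute B*t = 0.176 * 1.1 = 0.1936
Step 2: x = sqrt(0.1936)
x = 0.44 um


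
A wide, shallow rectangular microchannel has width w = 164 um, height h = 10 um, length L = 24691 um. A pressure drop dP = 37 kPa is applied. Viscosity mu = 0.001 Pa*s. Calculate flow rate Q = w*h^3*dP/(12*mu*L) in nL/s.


Step 1: Convert all dimensions to SI (meters).
w = 164e-6 m, h = 10e-6 m, L = 24691e-6 m, dP = 37e3 Pa
Step 2: Q = w * h^3 * dP / (12 * mu * L)
Q = 164e-6 * (10e-6)^3 * 37e3 / (12 * 0.001 * 24691e-6) = 2.04798e-11 m^3/s
Step 3: Convert Q from m^3/s to nL/s (1 m^3 = 1e12 nL, so multiply by 1e12).
Q = 20.48 nL/s


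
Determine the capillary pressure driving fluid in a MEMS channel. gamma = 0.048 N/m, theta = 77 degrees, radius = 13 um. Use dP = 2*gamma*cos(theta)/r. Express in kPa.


Step 1: cos(77 deg) = 0.225
Step 2: Convert r to m: r = 13e-6 m
Step 3: dP = 2 * 0.048 * 0.225 / 13e-6 = 1661.5 Pa
Step 4: Convert Pa to kPa (divide by 1000).
dP = 1.66 kPa


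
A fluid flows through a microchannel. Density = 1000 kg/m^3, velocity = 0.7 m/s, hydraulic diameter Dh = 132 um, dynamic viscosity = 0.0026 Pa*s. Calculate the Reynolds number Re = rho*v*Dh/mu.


Step 1: Convert Dh to meters: Dh = 132e-6 m
Step 2: Re = rho * v * Dh / mu
Re = 1000 * 0.7 * 132e-6 / 0.0026
Re = 35.538


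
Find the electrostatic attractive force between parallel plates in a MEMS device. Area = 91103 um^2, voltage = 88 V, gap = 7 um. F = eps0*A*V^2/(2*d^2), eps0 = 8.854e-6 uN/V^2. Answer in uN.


Step 1: Identify parameters.
eps0 = 8.854e-6 uN/V^2, A = 91103 um^2, V = 88 V, d = 7 um
Step 2: Compute V^2 = 88^2 = 7744
Step 3: Compute d^2 = 7^2 = 49
Step 4: F = 0.5 * 8.854e-6 * 91103 * 7744 / 49
F = 63.74 uN


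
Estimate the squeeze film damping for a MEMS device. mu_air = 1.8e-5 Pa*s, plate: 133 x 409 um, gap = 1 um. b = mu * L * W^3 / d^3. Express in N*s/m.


Step 1: Convert to SI.
L = 133e-6 m, W = 409e-6 m, d = 1e-6 m
Step 2: W^3 = (409e-6)^3 = 6.84e-11 m^3
Step 3: d^3 = (1e-6)^3 = 1.00e-18 m^3
Step 4: b = 1.8e-5 * 133e-6 * 6.84e-11 / 1.00e-18
b = 1.64e-01 N*s/m


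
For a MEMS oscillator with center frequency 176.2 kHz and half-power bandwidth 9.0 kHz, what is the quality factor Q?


Step 1: Q = f0 / bandwidth
Step 2: Q = 176.2 / 9.0
Q = 19.6


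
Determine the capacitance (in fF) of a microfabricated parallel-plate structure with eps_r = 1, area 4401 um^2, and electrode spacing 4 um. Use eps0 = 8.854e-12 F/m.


Step 1: Convert area to m^2: A = 4401e-12 m^2
Step 2: Convert gap to m: d = 4e-6 m
Step 3: C = eps0 * eps_r * A / d
C = 8.854e-12 * 1 * 4401e-12 / 4e-6
Step 4: Convert to fF (multiply by 1e15).
C = 9.74 fF


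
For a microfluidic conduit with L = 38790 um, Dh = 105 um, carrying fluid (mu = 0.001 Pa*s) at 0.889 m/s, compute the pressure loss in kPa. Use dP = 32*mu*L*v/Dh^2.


Step 1: Convert to SI: L = 38790e-6 m, Dh = 105e-6 m
Step 2: dP = 32 * 0.001 * 38790e-6 * 0.889 / (105e-6)^2
Step 3: dP = 100090.51 Pa
Step 4: Convert to kPa: dP = 100.09 kPa


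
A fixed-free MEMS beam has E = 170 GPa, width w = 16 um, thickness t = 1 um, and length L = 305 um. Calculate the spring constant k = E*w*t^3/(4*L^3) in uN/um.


Step 1: Convert E to consistent units (1 GPa = 1000 uN/um^2).
E = 170 GPa = 170000 uN/um^2
Step 2: Compute t^3 = 1^3 = 1
Step 3: Compute L^3 = 305^3 = 28372625
Step 4: k = 170000 * 16 * 1 / (4 * 28372625)
k = 0.024 uN/um


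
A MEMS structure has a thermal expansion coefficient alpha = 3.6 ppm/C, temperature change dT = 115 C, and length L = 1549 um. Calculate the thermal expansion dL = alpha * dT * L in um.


Step 1: Convert CTE: alpha = 3.6 ppm/C = 3.6e-6 /C
Step 2: dL = 3.6e-6 * 115 * 1549
dL = 0.6413 um


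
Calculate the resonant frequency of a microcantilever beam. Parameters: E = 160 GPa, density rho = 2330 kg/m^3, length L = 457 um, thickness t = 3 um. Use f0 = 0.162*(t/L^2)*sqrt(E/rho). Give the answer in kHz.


Step 1: Convert units to SI.
t_SI = 3e-6 m, L_SI = 457e-6 m
Step 2: Calculate sqrt(E/rho).
sqrt(160e9 / 2330) = 8286.71 m/s
Step 3: Compute f0.
f0 = 0.162 * 3e-6 / (457e-6)^2 * 8286.71 = 19283.5 Hz = 19.28 kHz


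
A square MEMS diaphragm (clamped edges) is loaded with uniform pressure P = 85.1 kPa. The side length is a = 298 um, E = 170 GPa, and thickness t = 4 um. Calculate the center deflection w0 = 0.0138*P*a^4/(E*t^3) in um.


Step 1: Convert pressure to compatible units (E is in GPa, so P in GPa).
P = 85.1 kPa = 85.1e-6 GPa
Step 2: Compute numerator: 0.0138 * P * a^4.
a^4 = 298^4 = 7886150416
numerator = 0.0138 * 85.1e-6 * 7886150416 = 9.26134e+03
Step 3: Compute denominator: E * t^3 = 170 * 4^3 = 10880
Step 4: w0 = numerator / denominator = 9.26134e+03 / 10880 = 0.8512 um


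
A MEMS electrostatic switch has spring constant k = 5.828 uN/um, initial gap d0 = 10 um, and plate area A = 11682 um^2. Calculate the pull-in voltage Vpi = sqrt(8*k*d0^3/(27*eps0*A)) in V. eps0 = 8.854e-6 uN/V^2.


Step 1: Compute numerator: 8 * k * d0^3 = 8 * 5.828 * 10^3 = 46624.0
Step 2: Compute denominator: 27 * eps0 * A = 27 * 8.854e-6 * 11682 = 2.792676
Step 3: Vpi = sqrt(46624.0 / 2.792676)
Vpi = 129.21 V


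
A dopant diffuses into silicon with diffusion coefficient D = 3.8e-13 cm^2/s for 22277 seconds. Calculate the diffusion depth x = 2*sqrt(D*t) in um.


Step 1: Compute D*t = 3.8e-13 * 22277 = 8.46526e-09 cm^2
Step 2: sqrt(D*t) = 9.2007e-05 cm
Step 3: x = 2 * 9.2007e-05 cm = 1.84014e-04 cm
Step 4: Convert to um (1 cm = 1e4 um): x = 1.84 um


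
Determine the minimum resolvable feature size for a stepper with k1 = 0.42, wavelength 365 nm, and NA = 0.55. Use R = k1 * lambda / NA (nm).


Step 1: Identify values: k1 = 0.42, lambda = 365 nm, NA = 0.55
Step 2: R = k1 * lambda / NA
R = 0.42 * 365 / 0.55
R = 278.7 nm


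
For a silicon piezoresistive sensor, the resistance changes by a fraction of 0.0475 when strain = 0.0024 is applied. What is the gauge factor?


Step 1: Identify values.
dR/R = 0.0475, strain = 0.0024
Step 2: GF = (dR/R) / strain = 0.0475 / 0.0024
GF = 19.8


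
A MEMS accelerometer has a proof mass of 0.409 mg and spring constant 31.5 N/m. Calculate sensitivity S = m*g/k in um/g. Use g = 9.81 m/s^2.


Step 1: Convert mass: m = 0.409 mg = 4.09e-07 kg
Step 2: S = m * g / k = 4.09e-07 * 9.81 / 31.5
Step 3: S = 1.27e-07 m/g
Step 4: Convert to um/g: S = 0.127 um/g


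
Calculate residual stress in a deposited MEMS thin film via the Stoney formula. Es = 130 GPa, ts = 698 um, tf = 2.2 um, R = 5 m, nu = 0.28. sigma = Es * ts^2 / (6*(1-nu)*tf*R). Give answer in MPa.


Step 1: Compute numerator: Es * ts^2 = 130 * 698^2 = 63336520 (GPa*um^2)
Step 2: Compute denominator (R in um): 6*(1-nu)*tf*R = 6*0.72*2.2*5e6 = 47520000.0 (um^2)
Step 3: sigma (GPa) = 63336520 / 47520000.0 = 1.332839e+00 GPa
Step 4: Convert to MPa (x1000): sigma = 1332.8 MPa


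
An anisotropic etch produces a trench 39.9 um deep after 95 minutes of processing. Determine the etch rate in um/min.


Step 1: Etch rate = depth / time
Step 2: rate = 39.9 / 95
rate = 0.42 um/min


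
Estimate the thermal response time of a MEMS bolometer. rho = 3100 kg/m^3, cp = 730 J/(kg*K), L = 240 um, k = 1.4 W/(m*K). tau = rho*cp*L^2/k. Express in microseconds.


Step 1: Convert L to m: L = 240e-6 m
Step 2: L^2 = (240e-6)^2 = 5.76e-08 m^2
Step 3: tau = 3100 * 730 * 5.76e-08 / 1.4 = 9.310628571e-02 s
Step 4: Convert to microseconds (multiply by 1e6).
tau = 93106.286 us


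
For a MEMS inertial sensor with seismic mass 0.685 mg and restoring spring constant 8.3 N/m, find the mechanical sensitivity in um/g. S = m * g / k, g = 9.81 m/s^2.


Step 1: Convert mass: m = 0.685 mg = 6.85e-07 kg
Step 2: S = m * g / k = 6.85e-07 * 9.81 / 8.3
Step 3: S = 8.10e-07 m/g
Step 4: Convert to um/g: S = 0.81 um/g


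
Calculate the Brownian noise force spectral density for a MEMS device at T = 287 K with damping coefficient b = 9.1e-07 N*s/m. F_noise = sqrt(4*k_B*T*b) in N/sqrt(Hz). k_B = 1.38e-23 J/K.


Step 1: Compute 4 * k_B * T * b
= 4 * 1.38e-23 * 287 * 9.1e-07
= 1.4417e-26 N^2/Hz
Step 2: F_noise = sqrt(1.4417e-26)
F_noise = 1.20e-13 N/sqrt(Hz)


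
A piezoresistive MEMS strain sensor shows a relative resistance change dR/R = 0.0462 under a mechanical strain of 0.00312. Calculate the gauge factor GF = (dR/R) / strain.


Step 1: Identify values.
dR/R = 0.0462, strain = 0.00312
Step 2: GF = (dR/R) / strain = 0.0462 / 0.00312
GF = 14.8


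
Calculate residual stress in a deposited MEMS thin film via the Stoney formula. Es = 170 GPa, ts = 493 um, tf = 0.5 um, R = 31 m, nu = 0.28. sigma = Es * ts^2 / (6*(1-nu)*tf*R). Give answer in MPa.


Step 1: Compute numerator: Es * ts^2 = 170 * 493^2 = 41318330 (GPa*um^2)
Step 2: Compute denominator (R in um): 6*(1-nu)*tf*R = 6*0.72*0.5*31e6 = 66960000.0 (um^2)
Step 3: sigma (GPa) = 41318330 / 66960000.0 = 6.1706e-01 GPa
Step 4: Convert to MPa (x1000): sigma = 617.1 MPa


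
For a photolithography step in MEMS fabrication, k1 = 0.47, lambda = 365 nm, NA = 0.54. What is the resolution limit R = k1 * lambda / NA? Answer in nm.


Step 1: Identify values: k1 = 0.47, lambda = 365 nm, NA = 0.54
Step 2: R = k1 * lambda / NA
R = 0.47 * 365 / 0.54
R = 317.7 nm


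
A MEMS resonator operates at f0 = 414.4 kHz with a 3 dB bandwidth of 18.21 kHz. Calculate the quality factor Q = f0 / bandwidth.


Step 1: Q = f0 / bandwidth
Step 2: Q = 414.4 / 18.21
Q = 22.8


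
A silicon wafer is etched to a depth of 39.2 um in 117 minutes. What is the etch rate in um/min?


Step 1: Etch rate = depth / time
Step 2: rate = 39.2 / 117
rate = 0.335 um/min


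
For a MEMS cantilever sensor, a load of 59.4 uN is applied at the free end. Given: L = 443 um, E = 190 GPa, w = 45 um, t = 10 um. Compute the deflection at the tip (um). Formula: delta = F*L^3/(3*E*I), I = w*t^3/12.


Step 1: Calculate the second moment of area.
I = w * t^3 / 12 = 45 * 10^3 / 12 = 3750.0 um^4
Step 2: Convert E to consistent units (1 GPa = 1000 uN/um^2).
E = 190 GPa = 190000 uN/um^2
Step 3: Calculate tip deflection.
delta = F * L^3 / (3 * E * I)
delta = 59.4 * 443^3 / (3 * 190000 * 3750.0)
delta = 2.416 um


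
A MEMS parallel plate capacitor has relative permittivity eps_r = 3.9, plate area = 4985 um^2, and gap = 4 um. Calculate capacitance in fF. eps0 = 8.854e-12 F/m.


Step 1: Convert area to m^2: A = 4985e-12 m^2
Step 2: Convert gap to m: d = 4e-6 m
Step 3: C = eps0 * eps_r * A / d
C = 8.854e-12 * 3.9 * 4985e-12 / 4e-6
Step 4: Convert to fF (multiply by 1e15).
C = 43.03 fF


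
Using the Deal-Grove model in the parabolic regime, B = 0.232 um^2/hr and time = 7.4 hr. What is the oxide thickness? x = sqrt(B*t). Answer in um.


Step 1: Compute B*t = 0.232 * 7.4 = 1.7168
Step 2: x = sqrt(1.7168)
x = 1.31 um


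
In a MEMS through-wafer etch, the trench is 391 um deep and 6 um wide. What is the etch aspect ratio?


Step 1: AR = depth / width
Step 2: AR = 391 / 6
AR = 65.2


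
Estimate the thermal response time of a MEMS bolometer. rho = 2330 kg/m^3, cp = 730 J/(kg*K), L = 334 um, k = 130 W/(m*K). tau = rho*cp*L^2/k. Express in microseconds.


Step 1: Convert L to m: L = 334e-6 m
Step 2: L^2 = (334e-6)^2 = 1.11556e-07 m^2
Step 3: tau = 2330 * 730 * 1.11556e-07 / 130 = 1.45958154e-03 s
Step 4: Convert to microseconds (multiply by 1e6).
tau = 1459.582 us


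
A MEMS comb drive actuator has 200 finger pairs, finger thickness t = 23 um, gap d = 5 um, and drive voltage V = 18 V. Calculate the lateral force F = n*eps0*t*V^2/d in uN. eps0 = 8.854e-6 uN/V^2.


Step 1: Parameters: n=200, eps0=8.854e-6 uN/V^2, t=23 um, V=18 V, d=5 um
Step 2: V^2 = 324
Step 3: F = 200 * 8.854e-6 * 23 * 324 / 5
F = 2.639 uN


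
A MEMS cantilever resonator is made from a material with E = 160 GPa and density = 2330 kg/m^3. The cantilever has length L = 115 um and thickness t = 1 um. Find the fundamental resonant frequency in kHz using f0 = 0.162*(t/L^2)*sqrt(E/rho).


Step 1: Convert units to SI.
t_SI = 1e-6 m, L_SI = 115e-6 m
Step 2: Calculate sqrt(E/rho).
sqrt(160e9 / 2330) = 8286.71 m/s
Step 3: Compute f0.
f0 = 0.162 * 1e-6 / (115e-6)^2 * 8286.71 = 101508.3 Hz = 101.51 kHz


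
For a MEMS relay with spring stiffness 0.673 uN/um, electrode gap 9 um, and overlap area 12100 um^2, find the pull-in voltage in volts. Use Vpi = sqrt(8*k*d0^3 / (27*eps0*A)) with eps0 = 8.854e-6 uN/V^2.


Step 1: Compute numerator: 8 * k * d0^3 = 8 * 0.673 * 9^3 = 3924.936
Step 2: Compute denominator: 27 * eps0 * A = 27 * 8.854e-6 * 12100 = 2.892602
Step 3: Vpi = sqrt(3924.936 / 2.892602)
Vpi = 36.84 V


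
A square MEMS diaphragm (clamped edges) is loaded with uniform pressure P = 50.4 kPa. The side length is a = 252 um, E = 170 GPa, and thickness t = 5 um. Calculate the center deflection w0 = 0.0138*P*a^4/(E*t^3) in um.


Step 1: Convert pressure to compatible units (E is in GPa, so P in GPa).
P = 50.4 kPa = 50.4e-6 GPa
Step 2: Compute numerator: 0.0138 * P * a^4.
a^4 = 252^4 = 4032758016
numerator = 0.0138 * 50.4e-6 * 4032758016 = 2.8049e+03
Step 3: Compute denominator: E * t^3 = 170 * 5^3 = 21250
Step 4: w0 = numerator / denominator = 2.8049e+03 / 21250 = 0.132 um


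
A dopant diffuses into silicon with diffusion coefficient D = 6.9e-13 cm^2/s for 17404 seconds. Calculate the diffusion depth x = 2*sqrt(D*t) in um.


Step 1: Compute D*t = 6.9e-13 * 17404 = 1.200876e-08 cm^2
Step 2: sqrt(D*t) = 1.09584e-04 cm
Step 3: x = 2 * 1.09584e-04 cm = 2.19168e-04 cm
Step 4: Convert to um (1 cm = 1e4 um): x = 2.192 um


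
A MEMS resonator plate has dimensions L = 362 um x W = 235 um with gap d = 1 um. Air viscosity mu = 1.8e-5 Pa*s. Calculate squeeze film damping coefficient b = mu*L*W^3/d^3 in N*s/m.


Step 1: Convert to SI.
L = 362e-6 m, W = 235e-6 m, d = 1e-6 m
Step 2: W^3 = (235e-6)^3 = 1.30e-11 m^3
Step 3: d^3 = (1e-6)^3 = 1.00e-18 m^3
Step 4: b = 1.8e-5 * 362e-6 * 1.30e-11 / 1.00e-18
b = 8.46e-02 N*s/m


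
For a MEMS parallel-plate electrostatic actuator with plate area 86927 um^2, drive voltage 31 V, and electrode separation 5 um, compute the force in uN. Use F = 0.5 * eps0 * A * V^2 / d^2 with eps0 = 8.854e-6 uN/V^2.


Step 1: Identify parameters.
eps0 = 8.854e-6 uN/V^2, A = 86927 um^2, V = 31 V, d = 5 um
Step 2: Compute V^2 = 31^2 = 961
Step 3: Compute d^2 = 5^2 = 25
Step 4: F = 0.5 * 8.854e-6 * 86927 * 961 / 25
F = 14.793 uN


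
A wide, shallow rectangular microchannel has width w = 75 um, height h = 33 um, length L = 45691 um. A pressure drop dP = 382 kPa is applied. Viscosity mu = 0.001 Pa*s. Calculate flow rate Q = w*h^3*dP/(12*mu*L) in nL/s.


Step 1: Convert all dimensions to SI (meters).
w = 75e-6 m, h = 33e-6 m, L = 45691e-6 m, dP = 382e3 Pa
Step 2: Q = w * h^3 * dP / (12 * mu * L)
Q = 75e-6 * (33e-6)^3 * 382e3 / (12 * 0.001 * 45691e-6) = 1.87782249e-09 m^3/s
Step 3: Convert Q from m^3/s to nL/s (1 m^3 = 1e12 nL, so multiply by 1e12).
Q = 1877.822 nL/s


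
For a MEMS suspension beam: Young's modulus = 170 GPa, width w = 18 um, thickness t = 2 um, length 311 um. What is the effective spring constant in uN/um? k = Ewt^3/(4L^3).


Step 1: Convert E to consistent units (1 GPa = 1000 uN/um^2).
E = 170 GPa = 170000 uN/um^2
Step 2: Compute t^3 = 2^3 = 8
Step 3: Compute L^3 = 311^3 = 30080231
Step 4: k = 170000 * 18 * 8 / (4 * 30080231)
k = 0.2035 uN/um


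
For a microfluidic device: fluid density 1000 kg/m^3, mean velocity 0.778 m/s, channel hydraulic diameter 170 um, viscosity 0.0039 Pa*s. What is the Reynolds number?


Step 1: Convert Dh to meters: Dh = 170e-6 m
Step 2: Re = rho * v * Dh / mu
Re = 1000 * 0.778 * 170e-6 / 0.0039
Re = 33.913


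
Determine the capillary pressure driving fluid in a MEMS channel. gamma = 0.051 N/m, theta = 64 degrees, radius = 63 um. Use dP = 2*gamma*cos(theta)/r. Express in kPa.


Step 1: cos(64 deg) = 0.4384
Step 2: Convert r to m: r = 63e-6 m
Step 3: dP = 2 * 0.051 * 0.4384 / 63e-6 = 709.8 Pa
Step 4: Convert Pa to kPa (divide by 1000).
dP = 0.71 kPa


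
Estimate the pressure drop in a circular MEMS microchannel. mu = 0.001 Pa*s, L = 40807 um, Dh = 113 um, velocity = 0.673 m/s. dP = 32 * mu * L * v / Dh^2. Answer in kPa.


Step 1: Convert to SI: L = 40807e-6 m, Dh = 113e-6 m
Step 2: dP = 32 * 0.001 * 40807e-6 * 0.673 / (113e-6)^2
Step 3: dP = 68824.46 Pa
Step 4: Convert to kPa: dP = 68.82 kPa


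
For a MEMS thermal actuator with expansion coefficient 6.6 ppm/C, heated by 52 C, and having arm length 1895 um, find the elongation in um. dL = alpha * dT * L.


Step 1: Convert CTE: alpha = 6.6 ppm/C = 6.6e-6 /C
Step 2: dL = 6.6e-6 * 52 * 1895
dL = 0.6504 um


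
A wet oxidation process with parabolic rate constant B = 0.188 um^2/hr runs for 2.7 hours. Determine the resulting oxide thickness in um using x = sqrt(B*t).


Step 1: Compute B*t = 0.188 * 2.7 = 0.5076
Step 2: x = sqrt(0.5076)
x = 0.712 um


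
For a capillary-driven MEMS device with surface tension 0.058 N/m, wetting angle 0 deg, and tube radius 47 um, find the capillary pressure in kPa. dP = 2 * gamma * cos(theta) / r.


Step 1: cos(0 deg) = 1.0
Step 2: Convert r to m: r = 47e-6 m
Step 3: dP = 2 * 0.058 * 1.0 / 47e-6 = 2468.1 Pa
Step 4: Convert Pa to kPa (divide by 1000).
dP = 2.47 kPa


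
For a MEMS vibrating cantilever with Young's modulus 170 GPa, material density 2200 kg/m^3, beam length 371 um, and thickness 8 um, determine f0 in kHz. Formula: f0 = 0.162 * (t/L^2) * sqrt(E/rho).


Step 1: Convert units to SI.
t_SI = 8e-6 m, L_SI = 371e-6 m
Step 2: Calculate sqrt(E/rho).
sqrt(170e9 / 2200) = 8790.49 m/s
Step 3: Compute f0.
f0 = 0.162 * 8e-6 / (371e-6)^2 * 8790.49 = 82769.5 Hz = 82.77 kHz


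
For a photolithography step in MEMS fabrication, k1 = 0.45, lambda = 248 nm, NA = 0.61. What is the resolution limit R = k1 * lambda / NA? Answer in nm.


Step 1: Identify values: k1 = 0.45, lambda = 248 nm, NA = 0.61
Step 2: R = k1 * lambda / NA
R = 0.45 * 248 / 0.61
R = 183.0 nm


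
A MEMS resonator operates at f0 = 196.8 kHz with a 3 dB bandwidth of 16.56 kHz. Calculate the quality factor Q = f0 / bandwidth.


Step 1: Q = f0 / bandwidth
Step 2: Q = 196.8 / 16.56
Q = 11.9


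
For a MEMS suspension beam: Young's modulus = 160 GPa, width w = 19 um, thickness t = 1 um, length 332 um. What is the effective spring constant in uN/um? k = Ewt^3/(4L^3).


Step 1: Convert E to consistent units (1 GPa = 1000 uN/um^2).
E = 160 GPa = 160000 uN/um^2
Step 2: Compute t^3 = 1^3 = 1
Step 3: Compute L^3 = 332^3 = 36594368
Step 4: k = 160000 * 19 * 1 / (4 * 36594368)
k = 0.0208 uN/um


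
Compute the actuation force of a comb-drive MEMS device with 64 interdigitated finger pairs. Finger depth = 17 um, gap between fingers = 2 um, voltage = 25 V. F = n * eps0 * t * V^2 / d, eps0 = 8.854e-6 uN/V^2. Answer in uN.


Step 1: Parameters: n=64, eps0=8.854e-6 uN/V^2, t=17 um, V=25 V, d=2 um
Step 2: V^2 = 625
Step 3: F = 64 * 8.854e-6 * 17 * 625 / 2
F = 3.01 uN


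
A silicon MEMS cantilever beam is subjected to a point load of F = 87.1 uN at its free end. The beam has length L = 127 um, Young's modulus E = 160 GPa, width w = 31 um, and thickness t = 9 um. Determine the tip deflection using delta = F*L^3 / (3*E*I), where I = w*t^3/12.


Step 1: Calculate the second moment of area.
I = w * t^3 / 12 = 31 * 9^3 / 12 = 1883.25 um^4
Step 2: Convert E to consistent units (1 GPa = 1000 uN/um^2).
E = 160 GPa = 160000 uN/um^2
Step 3: Calculate tip deflection.
delta = F * L^3 / (3 * E * I)
delta = 87.1 * 127^3 / (3 * 160000 * 1883.25)
delta = 0.1974 um


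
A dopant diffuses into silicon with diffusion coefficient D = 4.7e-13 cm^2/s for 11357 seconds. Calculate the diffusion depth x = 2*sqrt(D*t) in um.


Step 1: Compute D*t = 4.7e-13 * 11357 = 5.33779e-09 cm^2
Step 2: sqrt(D*t) = 7.30602e-05 cm
Step 3: x = 2 * 7.30602e-05 cm = 1.461204e-04 cm
Step 4: Convert to um (1 cm = 1e4 um): x = 1.461 um


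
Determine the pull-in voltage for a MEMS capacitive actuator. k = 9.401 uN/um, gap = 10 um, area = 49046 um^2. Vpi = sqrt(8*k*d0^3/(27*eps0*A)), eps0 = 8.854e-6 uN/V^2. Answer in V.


Step 1: Compute numerator: 8 * k * d0^3 = 8 * 9.401 * 10^3 = 75208.0
Step 2: Compute denominator: 27 * eps0 * A = 27 * 8.854e-6 * 49046 = 11.724839
Step 3: Vpi = sqrt(75208.0 / 11.724839)
Vpi = 80.09 V


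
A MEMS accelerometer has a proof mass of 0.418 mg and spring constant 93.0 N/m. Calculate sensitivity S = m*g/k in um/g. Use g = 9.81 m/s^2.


Step 1: Convert mass: m = 0.418 mg = 4.18e-07 kg
Step 2: S = m * g / k = 4.18e-07 * 9.81 / 93.0
Step 3: S = 4.41e-08 m/g
Step 4: Convert to um/g: S = 0.044 um/g


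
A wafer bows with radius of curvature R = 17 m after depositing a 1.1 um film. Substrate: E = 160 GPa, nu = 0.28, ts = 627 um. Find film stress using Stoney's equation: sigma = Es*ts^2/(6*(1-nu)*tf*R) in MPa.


Step 1: Compute numerator: Es * ts^2 = 160 * 627^2 = 62900640 (GPa*um^2)
Step 2: Compute denominator (R in um): 6*(1-nu)*tf*R = 6*0.72*1.1*17e6 = 80784000.0 (um^2)
Step 3: sigma (GPa) = 62900640 / 80784000.0 = 7.78627e-01 GPa
Step 4: Convert to MPa (x1000): sigma = 778.6 MPa


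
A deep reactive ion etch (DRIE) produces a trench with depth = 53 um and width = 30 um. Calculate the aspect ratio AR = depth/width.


Step 1: AR = depth / width
Step 2: AR = 53 / 30
AR = 1.8


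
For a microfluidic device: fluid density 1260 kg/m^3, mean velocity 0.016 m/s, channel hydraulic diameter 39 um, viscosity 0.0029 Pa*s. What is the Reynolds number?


Step 1: Convert Dh to meters: Dh = 39e-6 m
Step 2: Re = rho * v * Dh / mu
Re = 1260 * 0.016 * 39e-6 / 0.0029
Re = 0.271


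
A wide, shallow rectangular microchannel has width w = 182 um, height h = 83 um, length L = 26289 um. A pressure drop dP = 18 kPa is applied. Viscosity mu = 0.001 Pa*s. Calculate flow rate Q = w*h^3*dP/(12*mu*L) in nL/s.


Step 1: Convert all dimensions to SI (meters).
w = 182e-6 m, h = 83e-6 m, L = 26289e-6 m, dP = 18e3 Pa
Step 2: Q = w * h^3 * dP / (12 * mu * L)
Q = 182e-6 * (83e-6)^3 * 18e3 / (12 * 0.001 * 26289e-6) = 5.93776298e-09 m^3/s
Step 3: Convert Q from m^3/s to nL/s (1 m^3 = 1e12 nL, so multiply by 1e12).
Q = 5937.763 nL/s


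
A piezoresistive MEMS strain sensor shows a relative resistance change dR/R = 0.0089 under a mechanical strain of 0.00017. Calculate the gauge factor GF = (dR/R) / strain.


Step 1: Identify values.
dR/R = 0.0089, strain = 0.00017
Step 2: GF = (dR/R) / strain = 0.0089 / 0.00017
GF = 52.4


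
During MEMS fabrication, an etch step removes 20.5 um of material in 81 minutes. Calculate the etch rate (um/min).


Step 1: Etch rate = depth / time
Step 2: rate = 20.5 / 81
rate = 0.253 um/min


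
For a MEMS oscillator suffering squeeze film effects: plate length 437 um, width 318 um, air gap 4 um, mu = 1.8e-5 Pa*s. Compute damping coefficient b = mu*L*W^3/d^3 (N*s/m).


Step 1: Convert to SI.
L = 437e-6 m, W = 318e-6 m, d = 4e-6 m
Step 2: W^3 = (318e-6)^3 = 3.22e-11 m^3
Step 3: d^3 = (4e-6)^3 = 6.40e-17 m^3
Step 4: b = 1.8e-5 * 437e-6 * 3.22e-11 / 6.40e-17
b = 3.95e-03 N*s/m


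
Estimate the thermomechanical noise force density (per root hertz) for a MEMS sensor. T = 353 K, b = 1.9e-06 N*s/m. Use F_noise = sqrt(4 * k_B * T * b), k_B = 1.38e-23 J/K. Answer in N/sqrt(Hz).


Step 1: Compute 4 * k_B * T * b
= 4 * 1.38e-23 * 353 * 1.9e-06
= 3.7023e-26 N^2/Hz
Step 2: F_noise = sqrt(3.7023e-26)
F_noise = 1.92e-13 N/sqrt(Hz)


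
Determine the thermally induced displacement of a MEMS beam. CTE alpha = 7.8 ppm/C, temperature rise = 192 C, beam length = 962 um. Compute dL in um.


Step 1: Convert CTE: alpha = 7.8 ppm/C = 7.8e-6 /C
Step 2: dL = 7.8e-6 * 192 * 962
dL = 1.4407 um


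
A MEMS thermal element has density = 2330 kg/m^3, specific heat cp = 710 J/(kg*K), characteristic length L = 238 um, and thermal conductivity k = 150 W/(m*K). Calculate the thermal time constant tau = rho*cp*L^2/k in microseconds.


Step 1: Convert L to m: L = 238e-6 m
Step 2: L^2 = (238e-6)^2 = 5.6644e-08 m^2
Step 3: tau = 2330 * 710 * 5.6644e-08 / 150 = 6.2470779e-04 s
Step 4: Convert to microseconds (multiply by 1e6).
tau = 624.708 us


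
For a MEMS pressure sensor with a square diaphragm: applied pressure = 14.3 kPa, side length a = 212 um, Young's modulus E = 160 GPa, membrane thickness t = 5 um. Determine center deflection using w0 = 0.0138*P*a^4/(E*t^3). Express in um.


Step 1: Convert pressure to compatible units (E is in GPa, so P in GPa).
P = 14.3 kPa = 14.3e-6 GPa
Step 2: Compute numerator: 0.0138 * P * a^4.
a^4 = 212^4 = 2019963136
numerator = 0.0138 * 14.3e-6 * 2019963136 = 3.9862e+02
Step 3: Compute denominator: E * t^3 = 160 * 5^3 = 20000
Step 4: w0 = numerator / denominator = 3.9862e+02 / 20000 = 0.0199 um
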